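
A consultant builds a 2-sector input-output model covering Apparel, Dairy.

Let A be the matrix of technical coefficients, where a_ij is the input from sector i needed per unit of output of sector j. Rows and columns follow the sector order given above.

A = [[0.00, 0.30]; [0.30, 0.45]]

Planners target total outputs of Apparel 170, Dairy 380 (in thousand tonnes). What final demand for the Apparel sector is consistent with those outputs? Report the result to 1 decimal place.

d_1 = 56.0

I − A =
  [   1.00    -0.30]
  [  -0.30     0.55]
d = (I − A) x:
  d_1 = (+1.00)·170 + (-0.30)·380 = 56.0
  d_2 = (-0.30)·170 + (+0.55)·380 = 158.0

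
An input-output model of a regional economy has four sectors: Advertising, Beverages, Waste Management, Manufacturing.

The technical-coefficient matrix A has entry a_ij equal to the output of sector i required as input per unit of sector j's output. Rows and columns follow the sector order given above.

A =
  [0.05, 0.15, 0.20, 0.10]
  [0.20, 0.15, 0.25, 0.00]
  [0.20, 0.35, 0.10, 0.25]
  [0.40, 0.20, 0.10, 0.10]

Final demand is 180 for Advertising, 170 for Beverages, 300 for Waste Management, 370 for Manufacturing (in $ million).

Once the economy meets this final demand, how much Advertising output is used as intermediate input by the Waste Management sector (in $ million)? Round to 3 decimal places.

I − A =
  [   0.95    -0.15    -0.20    -0.10]
  [  -0.20     0.85    -0.25     0.00]
  [  -0.20    -0.35     0.90    -0.25]
  [  -0.40    -0.20    -0.10     0.90]
Compute the cofactors C_ij = (−1)^(i+j)·(3×3 minor ij) of I−A; the adjugate is their transpose:
adj(I−A) = Cᵀ =
  [ 0.576000   0.212250   0.200250   0.119625]
  [ 0.227000   0.651750   0.241750   0.092375]
  [ 0.311000   0.378750   0.661750   0.218375]
  [ 0.341000   0.281250   0.216250   0.561125]
det(I−A) = Σ_j (I−A)_1j·C_1j = (0.95)(0.576000) + (-0.15)(0.227000) + (-0.20)(0.311000) + (-0.10)(0.341000) = 0.41685
(I − A)⁻¹ = adj(I−A) / det(I−A) ≈
  [   1.3818     0.5092     0.4804     0.2870]
  [   0.5446     1.5635     0.5799     0.2216]
  [   0.7461     0.9086     1.5875     0.5239]
  [   0.8180     0.6747     0.5188     1.3461]
First solve x = (I − A)⁻¹ d = adj(I−A)·d / det(I−A); in particular x_3 = (0.311000·180 + 0.378750·170 + 0.661750·300 + 0.218375·370) / 0.41685 = 399.69125 / 0.41685 ≈ 958.83711.
Intermediate flow from 1 to 3: z_13 = a_13 · x_3 = 0.20 × 399.69125 / 0.41685 = 79.93825 / 0.41685 ≈ 191.767.

z_13 = 191.767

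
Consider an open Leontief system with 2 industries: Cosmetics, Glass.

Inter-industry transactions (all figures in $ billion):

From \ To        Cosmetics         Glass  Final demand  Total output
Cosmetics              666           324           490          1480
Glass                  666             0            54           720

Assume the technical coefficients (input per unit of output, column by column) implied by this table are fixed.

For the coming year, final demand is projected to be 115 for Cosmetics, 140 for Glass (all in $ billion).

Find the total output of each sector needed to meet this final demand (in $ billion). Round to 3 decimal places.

x_C = 512.230, x_G = 370.504

Technical coefficients a_ij = z_ij / X_j:
  a_CC = 666/1480 = 0.45, a_GC = 666/1480 = 0.45
  a_CG = 324/720 = 0.45, a_GG = 0/720 = 0.00
I − A =
  [   0.55    -0.45]
  [  -0.45     1.00]
det(I−A) = (0.55)(1.00) − (-0.45)(-0.45) = 0.3475
adj(I−A) = [[1.00, 0.45], [0.45, 0.55]]
(I − A)⁻¹ = adj(I−A) / det(I−A) ≈
  [   2.8777     1.2950]
  [   1.2950     1.5827]
x = (I − A)⁻¹ d = adj(I−A)·d / det(I−A), with det(I−A) = 0.3475:
  x_C = (1.00·115 + 0.45·140) / 0.3475 = 178.00 / 0.3475 ≈ 512.230
  x_G = (0.45·115 + 0.55·140) / 0.3475 = 128.75 / 0.3475 ≈ 370.504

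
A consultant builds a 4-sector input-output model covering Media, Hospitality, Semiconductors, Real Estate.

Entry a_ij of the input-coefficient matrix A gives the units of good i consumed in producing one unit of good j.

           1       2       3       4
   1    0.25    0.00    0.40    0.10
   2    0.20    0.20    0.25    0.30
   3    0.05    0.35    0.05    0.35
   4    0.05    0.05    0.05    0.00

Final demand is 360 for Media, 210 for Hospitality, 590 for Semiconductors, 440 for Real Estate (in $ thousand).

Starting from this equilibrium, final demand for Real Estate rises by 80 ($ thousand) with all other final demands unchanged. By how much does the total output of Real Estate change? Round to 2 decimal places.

Δx_4 = 88.06

I − A =
  [   0.75     0.00    -0.40    -0.10]
  [  -0.20     0.80    -0.25    -0.30]
  [  -0.05    -0.35     0.95    -0.35]
  [  -0.05    -0.05    -0.05     1.00]
Compute the cofactors C_ij = (−1)^(i+j)·(3×3 minor ij) of I−A; the adjugate is their transpose:
adj(I−A) = Cᵀ =
  [ 0.634625   0.153500   0.319250   0.221250]
  [ 0.218375   0.667375   0.284500   0.321625]
  [ 0.132000   0.274125   0.583750   0.299750]
  [ 0.049250   0.054750   0.059375   0.460375]
det(I−A) = Σ_j (I−A)_1j·C_1j = (0.75)(0.634625) + (0.00)(0.218375) + (-0.40)(0.132000) + (-0.10)(0.049250) = 0.41824375
(I − A)⁻¹ = adj(I−A) / det(I−A) ≈
  [   1.5174     0.3670     0.7633     0.5290]
  [   0.5221     1.5957     0.6802     0.7690]
  [   0.3156     0.6554     1.3957     0.7167]
  [   0.1178     0.1309     0.1420     1.1007]
Δx = (I − A)⁻¹ Δd with Δd having +80 in the Real Estate component and 0 elsewhere.
So Δx_4 = L_44 · (+80), where L_44 = adj(I−A)_44 / det(I−A) = 0.460375 / 0.41824375.
Δx_4 = 0.460375 × (+80) / 0.41824375 = 36.83 / 0.41824375 ≈ 88.06.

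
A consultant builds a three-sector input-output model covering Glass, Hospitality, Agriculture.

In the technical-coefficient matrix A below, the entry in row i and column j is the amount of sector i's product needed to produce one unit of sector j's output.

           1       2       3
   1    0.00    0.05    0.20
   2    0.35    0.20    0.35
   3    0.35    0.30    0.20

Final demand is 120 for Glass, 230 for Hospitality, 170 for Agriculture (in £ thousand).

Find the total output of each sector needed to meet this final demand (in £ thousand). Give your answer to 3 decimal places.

x_1 = 268.056, x_2 = 656.808, x_3 = 576.078

I − A =
  [   1.00    -0.05    -0.20]
  [  -0.35     0.80    -0.35]
  [  -0.35    -0.30     0.80]
Cofactors of I−A, C_ij = (−1)^(i+j)·(minor ij) (rows/columns in the sector order above):
  C_11 = (0.80)(0.80) − (-0.35)(-0.30) = 0.5350
  C_12 = −[(-0.35)(0.80) − (-0.35)(-0.35)] = 0.4025
  C_13 = (-0.35)(-0.30) − (0.80)(-0.35) = 0.3850
  C_21 = −[(-0.05)(0.80) − (-0.20)(-0.30)] = 0.1000
  C_22 = (1.00)(0.80) − (-0.20)(-0.35) = 0.7300
  C_23 = −[(1.00)(-0.30) − (-0.05)(-0.35)] = 0.3175
  C_31 = (-0.05)(-0.35) − (-0.20)(0.80) = 0.1775
  C_32 = −[(1.00)(-0.35) − (-0.20)(-0.35)] = 0.4200
  C_33 = (1.00)(0.80) − (-0.05)(-0.35) = 0.7825
det(I−A) = Σ_j (I−A)_1j·C_1j = (1.00)(0.5350) + (-0.05)(0.4025) + (-0.20)(0.3850) = 0.437875
adj(I−A) = Cᵀ =
  [ 0.5350   0.1000   0.1775]
  [ 0.4025   0.7300   0.4200]
  [ 0.3850   0.3175   0.7825]
(I − A)⁻¹ = adj(I−A) / det(I−A) ≈
  [   1.2218     0.2284     0.4054]
  [   0.9192     1.6671     0.9592]
  [   0.8792     0.7251     1.7870]
x = (I − A)⁻¹ d = adj(I−A)·d / det(I−A), with det(I−A) = 0.437875:
  x_1 = (0.5350·120 + 0.1000·230 + 0.1775·170) / 0.437875 = 117.375 / 0.437875 ≈ 268.056
  x_2 = (0.4025·120 + 0.7300·230 + 0.4200·170) / 0.437875 = 287.60 / 0.437875 ≈ 656.808
  x_3 = (0.3850·120 + 0.3175·230 + 0.7825·170) / 0.437875 = 252.25 / 0.437875 ≈ 576.078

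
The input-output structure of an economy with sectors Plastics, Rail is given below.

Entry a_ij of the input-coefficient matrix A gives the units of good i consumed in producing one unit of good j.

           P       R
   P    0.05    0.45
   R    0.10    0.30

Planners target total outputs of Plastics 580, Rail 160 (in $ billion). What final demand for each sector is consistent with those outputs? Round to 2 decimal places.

I − A =
  [   0.95    -0.45]
  [  -0.10     0.70]
d = (I − A) x:
  d_P = (+0.95)·580 + (-0.45)·160 = 479.00
  d_R = (-0.10)·580 + (+0.70)·160 = 54.00

d_P = 479.00, d_R = 54.00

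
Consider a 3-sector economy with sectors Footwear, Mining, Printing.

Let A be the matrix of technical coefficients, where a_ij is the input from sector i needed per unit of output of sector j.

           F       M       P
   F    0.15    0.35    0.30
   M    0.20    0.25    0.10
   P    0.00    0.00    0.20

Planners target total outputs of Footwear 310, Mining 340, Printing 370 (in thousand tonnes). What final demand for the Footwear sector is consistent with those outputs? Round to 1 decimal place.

I − A =
  [   0.85    -0.35    -0.30]
  [  -0.20     0.75    -0.10]
  [   0.00     0.00     0.80]
d = (I − A) x:
  d_F = (+0.85)·310 + (-0.35)·340 + (-0.30)·370 = 33.5
  d_M = (-0.20)·310 + (+0.75)·340 + (-0.10)·370 = 156.0
  d_P = (+0.00)·310 + (+0.00)·340 + (+0.80)·370 = 296.0

d_F = 33.5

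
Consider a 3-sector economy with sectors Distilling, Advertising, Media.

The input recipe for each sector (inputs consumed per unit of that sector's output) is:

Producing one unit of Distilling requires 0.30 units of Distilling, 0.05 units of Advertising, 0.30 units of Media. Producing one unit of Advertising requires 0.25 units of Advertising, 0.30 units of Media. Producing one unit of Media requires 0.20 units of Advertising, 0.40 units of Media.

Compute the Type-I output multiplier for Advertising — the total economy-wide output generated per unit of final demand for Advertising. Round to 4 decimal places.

I − A =
  [   0.70     0.00     0.00]
  [  -0.05     0.75    -0.20]
  [  -0.30    -0.30     0.60]
Cofactors of I−A, C_ij = (−1)^(i+j)·(minor ij) (rows/columns in the sector order above):
  C_11 = (0.75)(0.60) − (-0.20)(-0.30) = 0.3900
  C_12 = −[(-0.05)(0.60) − (-0.20)(-0.30)] = 0.0900
  C_13 = (-0.05)(-0.30) − (0.75)(-0.30) = 0.2400
  C_21 = −[(0.00)(0.60) − (0.00)(-0.30)] = 0.0000
  C_22 = (0.70)(0.60) − (0.00)(-0.30) = 0.4200
  C_23 = −[(0.70)(-0.30) − (0.00)(-0.30)] = 0.2100
  C_31 = (0.00)(-0.20) − (0.00)(0.75) = 0.0000
  C_32 = −[(0.70)(-0.20) − (0.00)(-0.05)] = 0.1400
  C_33 = (0.70)(0.75) − (0.00)(-0.05) = 0.5250
det(I−A) = Σ_j (I−A)_1j·C_1j = (0.70)(0.3900) + (0.00)(0.0900) + (0.00)(0.2400) = 0.2730
adj(I−A) = Cᵀ =
  [ 0.3900   0.0000   0.0000]
  [ 0.0900   0.4200   0.1400]
  [ 0.2400   0.2100   0.5250]
(I − A)⁻¹ = adj(I−A) / det(I−A) ≈
  [   1.42857     0.00000     0.00000]
  [   0.32967     1.53846     0.51282]
  [   0.87912     0.76923     1.92308]
The output multiplier for sector j is the column-j sum of the Leontief inverse (I − A)⁻¹ = adj(I−A) / det(I−A).
Column A of adj(I−A): (0.0000, 0.4200, 0.2100); det(I−A) = 0.2730.
m_A = (0.0000 + 0.4200 + 0.2100) / 0.2730 = 0.63 / 0.2730 ≈ 2.3077.

m_A = 2.3077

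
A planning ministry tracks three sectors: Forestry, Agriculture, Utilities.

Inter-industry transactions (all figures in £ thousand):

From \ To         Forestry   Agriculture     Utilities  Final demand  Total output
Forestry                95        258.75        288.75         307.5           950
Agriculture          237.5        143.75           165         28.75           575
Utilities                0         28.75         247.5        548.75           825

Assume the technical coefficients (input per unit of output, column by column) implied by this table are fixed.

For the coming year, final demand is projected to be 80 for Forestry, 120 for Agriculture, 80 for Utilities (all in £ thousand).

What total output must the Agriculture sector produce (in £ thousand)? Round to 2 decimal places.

Technical coefficients a_ij = z_ij / X_j:
  a_FF = 95/950 = 0.10, a_AF = 237.5/950 = 0.25, a_UF = 0/950 = 0.00
  a_FA = 258.75/575 = 0.45, a_AA = 143.75/575 = 0.25, a_UA = 28.75/575 = 0.05
  a_FU = 288.75/825 = 0.35, a_AU = 165/825 = 0.20, a_UU = 247.5/825 = 0.30
I − A =
  [   0.90    -0.45    -0.35]
  [  -0.25     0.75    -0.20]
  [   0.00    -0.05     0.70]
Cofactors of I−A, C_ij = (−1)^(i+j)·(minor ij) (rows/columns in the sector order above):
  C_11 = (0.75)(0.70) − (-0.20)(-0.05) = 0.5150
  C_12 = −[(-0.25)(0.70) − (-0.20)(0.00)] = 0.1750
  C_13 = (-0.25)(-0.05) − (0.75)(0.00) = 0.0125
  C_21 = −[(-0.45)(0.70) − (-0.35)(-0.05)] = 0.3325
  C_22 = (0.90)(0.70) − (-0.35)(0.00) = 0.6300
  C_23 = −[(0.90)(-0.05) − (-0.45)(0.00)] = 0.0450
  C_31 = (-0.45)(-0.20) − (-0.35)(0.75) = 0.3525
  C_32 = −[(0.90)(-0.20) − (-0.35)(-0.25)] = 0.2675
  C_33 = (0.90)(0.75) − (-0.45)(-0.25) = 0.5625
det(I−A) = Σ_j (I−A)_1j·C_1j = (0.90)(0.5150) + (-0.45)(0.1750) + (-0.35)(0.0125) = 0.380375
adj(I−A) = Cᵀ =
  [ 0.5150   0.3325   0.3525]
  [ 0.1750   0.6300   0.2675]
  [ 0.0125   0.0450   0.5625]
(I − A)⁻¹ = adj(I−A) / det(I−A) ≈
  [   1.3539     0.8741     0.9267]
  [   0.4601     1.6563     0.7033]
  [   0.0329     0.1183     1.4788]
x = (I − A)⁻¹ d = adj(I−A)·d / det(I−A), with det(I−A) = 0.380375:
  x_F = (0.5150·80 + 0.3325·120 + 0.3525·80) / 0.380375 = 109.30 / 0.380375 ≈ 287.35
  x_A = (0.1750·80 + 0.6300·120 + 0.2675·80) / 0.380375 = 111.00 / 0.380375 ≈ 291.82
  x_U = (0.0125·80 + 0.0450·120 + 0.5625·80) / 0.380375 = 51.40 / 0.380375 ≈ 135.13

x_A = 291.82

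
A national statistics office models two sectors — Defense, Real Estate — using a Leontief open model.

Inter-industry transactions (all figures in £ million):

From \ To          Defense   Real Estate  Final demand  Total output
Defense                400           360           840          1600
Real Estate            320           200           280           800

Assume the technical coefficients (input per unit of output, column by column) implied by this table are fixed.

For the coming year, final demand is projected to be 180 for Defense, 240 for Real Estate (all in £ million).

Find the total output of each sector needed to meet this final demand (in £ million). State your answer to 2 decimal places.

Technical coefficients a_ij = z_ij / X_j:
  a_DD = 400/1600 = 0.25, a_RD = 320/1600 = 0.20
  a_DR = 360/800 = 0.45, a_RR = 200/800 = 0.25
I − A =
  [   0.75    -0.45]
  [  -0.20     0.75]
det(I−A) = (0.75)(0.75) − (-0.45)(-0.20) = 0.4725
adj(I−A) = [[0.75, 0.45], [0.20, 0.75]]
(I − A)⁻¹ = adj(I−A) / det(I−A) ≈
  [   1.5873     0.9524]
  [   0.4233     1.5873]
x = (I − A)⁻¹ d = adj(I−A)·d / det(I−A), with det(I−A) = 0.4725:
  x_D = (0.75·180 + 0.45·240) / 0.4725 = 243.00 / 0.4725 ≈ 514.29
  x_R = (0.20·180 + 0.75·240) / 0.4725 = 216.00 / 0.4725 ≈ 457.14

x_D = 514.29, x_R = 457.14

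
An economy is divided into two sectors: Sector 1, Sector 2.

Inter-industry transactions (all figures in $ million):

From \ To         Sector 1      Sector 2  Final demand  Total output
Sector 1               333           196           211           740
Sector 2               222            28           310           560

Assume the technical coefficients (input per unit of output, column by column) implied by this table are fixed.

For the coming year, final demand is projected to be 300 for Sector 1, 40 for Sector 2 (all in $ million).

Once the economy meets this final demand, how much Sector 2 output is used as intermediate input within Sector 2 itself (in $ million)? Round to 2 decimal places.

Technical coefficients a_ij = z_ij / X_j:
  a_11 = 333/740 = 0.45, a_21 = 222/740 = 0.30
  a_12 = 196/560 = 0.35, a_22 = 28/560 = 0.05
I − A =
  [   0.55    -0.35]
  [  -0.30     0.95]
det(I−A) = (0.55)(0.95) − (-0.35)(-0.30) = 0.4175
adj(I−A) = [[0.95, 0.35], [0.30, 0.55]]
(I − A)⁻¹ = adj(I−A) / det(I−A) ≈
  [   2.2754     0.8383]
  [   0.7186     1.3174]
First solve x = (I − A)⁻¹ d = adj(I−A)·d / det(I−A); in particular x_2 = (0.30·300 + 0.55·40) / 0.4175 = 112.00 / 0.4175 ≈ 268.2635.
Intermediate flow from 2 to 2: z_22 = a_22 · x_2 = 0.05 × 112.00 / 0.4175 = 5.60 / 0.4175 ≈ 13.41.

z_22 = 13.41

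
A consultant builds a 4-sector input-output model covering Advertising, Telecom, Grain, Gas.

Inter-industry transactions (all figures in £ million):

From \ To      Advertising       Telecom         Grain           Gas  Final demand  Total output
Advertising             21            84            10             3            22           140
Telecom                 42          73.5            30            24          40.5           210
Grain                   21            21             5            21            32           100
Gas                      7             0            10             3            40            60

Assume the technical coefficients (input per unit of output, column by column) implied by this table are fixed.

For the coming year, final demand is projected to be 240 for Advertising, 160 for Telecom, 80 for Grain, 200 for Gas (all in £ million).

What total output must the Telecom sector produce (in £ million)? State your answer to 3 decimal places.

x_2 = 1011.022

Technical coefficients a_ij = z_ij / X_j:
  a_11 = 21/140 = 0.15, a_21 = 42/140 = 0.30, a_31 = 21/140 = 0.15, a_41 = 7/140 = 0.05
  a_12 = 84/210 = 0.40, a_22 = 73.5/210 = 0.35, a_32 = 21/210 = 0.10, a_42 = 0/210 = 0.00
  a_13 = 10/100 = 0.10, a_23 = 30/100 = 0.30, a_33 = 5/100 = 0.05, a_43 = 10/100 = 0.10
  a_14 = 3/60 = 0.05, a_24 = 24/60 = 0.40, a_34 = 21/60 = 0.35, a_44 = 3/60 = 0.05
I − A =
  [   0.85    -0.40    -0.10    -0.05]
  [  -0.30     0.65    -0.30    -0.40]
  [  -0.15    -0.10     0.95    -0.35]
  [  -0.05     0.00    -0.10     0.95]
Compute the cofactors C_ij = (−1)^(i+j)·(3×3 minor ij) of I−A; the adjugate is their transpose:
adj(I−A) = Cᵀ =
  [ 0.531375   0.357000   0.195000   0.250125]
  [ 0.333250   0.718250   0.307500   0.433250]
  [ 0.134500   0.144500   0.401250   0.215750]
  [ 0.042125   0.034000   0.052500   0.354625]
det(I−A) = Σ_j (I−A)_1j·C_1j = (0.85)(0.531375) + (-0.40)(0.333250) + (-0.10)(0.134500) + (-0.05)(0.042125) = 0.3028125
(I − A)⁻¹ = adj(I−A) / det(I−A) ≈
  [   1.7548     1.1789     0.6440     0.8260]
  [   1.1005     2.3719     1.0155     1.4308]
  [   0.4442     0.4772     1.3251     0.7125]
  [   0.1391     0.1123     0.1734     1.1711]
x = (I − A)⁻¹ d = adj(I−A)·d / det(I−A), with det(I−A) = 0.3028125:
  x_1 = (0.531375·240 + 0.357000·160 + 0.195000·80 + 0.250125·200) / 0.3028125 = 250.275 / 0.3028125 ≈ 826.502
  x_2 = (0.333250·240 + 0.718250·160 + 0.307500·80 + 0.433250·200) / 0.3028125 = 306.15 / 0.3028125 ≈ 1011.022
  x_3 = (0.134500·240 + 0.144500·160 + 0.401250·80 + 0.215750·200) / 0.3028125 = 130.65 / 0.3028125 ≈ 431.455
  x_4 = (0.042125·240 + 0.034000·160 + 0.052500·80 + 0.354625·200) / 0.3028125 = 90.675 / 0.3028125 ≈ 299.443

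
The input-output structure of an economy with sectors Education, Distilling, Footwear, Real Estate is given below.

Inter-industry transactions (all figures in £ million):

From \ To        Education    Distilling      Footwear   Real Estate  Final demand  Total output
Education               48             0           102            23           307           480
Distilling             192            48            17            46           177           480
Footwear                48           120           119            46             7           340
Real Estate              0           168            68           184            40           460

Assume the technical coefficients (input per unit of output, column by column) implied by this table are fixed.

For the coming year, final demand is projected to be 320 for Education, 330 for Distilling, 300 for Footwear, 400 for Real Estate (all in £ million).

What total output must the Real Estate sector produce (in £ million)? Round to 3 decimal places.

x_R = 1662.907

Technical coefficients a_ij = z_ij / X_j:
  a_EE = 48/480 = 0.10, a_DE = 192/480 = 0.40, a_FE = 48/480 = 0.10, a_RE = 0/480 = 0.00
  a_ED = 0/480 = 0.00, a_DD = 48/480 = 0.10, a_FD = 120/480 = 0.25, a_RD = 168/480 = 0.35
  a_EF = 102/340 = 0.30, a_DF = 17/340 = 0.05, a_FF = 119/340 = 0.35, a_RF = 68/340 = 0.20
  a_ER = 23/460 = 0.05, a_DR = 46/460 = 0.10, a_FR = 46/460 = 0.10, a_RR = 184/460 = 0.40
I − A =
  [   0.90     0.00    -0.30    -0.05]
  [  -0.40     0.90    -0.05    -0.10]
  [  -0.10    -0.25     0.65    -0.10]
  [   0.00    -0.35    -0.20     0.60]
Compute the cofactors C_ij = (−1)^(i+j)·(3×3 minor ij) of I−A; the adjugate is their transpose:
adj(I−A) = Cᵀ =
  [ 0.296000   0.069375   0.161375   0.063125]
  [ 0.153000   0.314000   0.121000   0.085250]
  [ 0.124500   0.168250   0.447500   0.113000]
  [ 0.130750   0.239250   0.219750   0.458250]
det(I−A) = Σ_j (I−A)_1j·C_1j = (0.90)(0.296000) + (0.00)(0.153000) + (-0.30)(0.124500) + (-0.05)(0.130750) = 0.2225125
(I − A)⁻¹ = adj(I−A) / det(I−A) ≈
  [   1.3303     0.3118     0.7252     0.2837]
  [   0.6876     1.4112     0.5438     0.3831]
  [   0.5595     0.7561     2.0111     0.5078]
  [   0.5876     1.0752     0.9876     2.0594]
x = (I − A)⁻¹ d = adj(I−A)·d / det(I−A), with det(I−A) = 0.2225125:
  x_E = (0.296000·320 + 0.069375·330 + 0.161375·300 + 0.063125·400) / 0.2225125 = 191.27625 / 0.2225125 ≈ 859.620
  x_D = (0.153000·320 + 0.314000·330 + 0.121000·300 + 0.085250·400) / 0.2225125 = 222.98 / 0.2225125 ≈ 1002.101
  x_F = (0.124500·320 + 0.168250·330 + 0.447500·300 + 0.113000·400) / 0.2225125 = 274.8125 / 0.2225125 ≈ 1235.043
  x_R = (0.130750·320 + 0.239250·330 + 0.219750·300 + 0.458250·400) / 0.2225125 = 370.0175 / 0.2225125 ≈ 1662.907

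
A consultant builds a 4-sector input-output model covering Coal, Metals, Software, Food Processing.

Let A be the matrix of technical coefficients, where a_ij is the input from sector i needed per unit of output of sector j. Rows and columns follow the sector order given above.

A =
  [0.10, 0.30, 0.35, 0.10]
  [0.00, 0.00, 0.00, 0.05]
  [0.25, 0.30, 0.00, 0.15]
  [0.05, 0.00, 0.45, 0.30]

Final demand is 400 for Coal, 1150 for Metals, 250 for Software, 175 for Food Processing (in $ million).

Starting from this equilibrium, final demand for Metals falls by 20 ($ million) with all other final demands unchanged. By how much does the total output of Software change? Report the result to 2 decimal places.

Δx_3 = -10.09

I − A =
  [   0.90    -0.30    -0.35    -0.10]
  [   0.00     1.00     0.00    -0.05]
  [  -0.25    -0.30     1.00    -0.15]
  [  -0.05     0.00    -0.45     0.70]
Compute the cofactors C_ij = (−1)^(i+j)·(3×3 minor ij) of I−A; the adjugate is their transpose:
adj(I−A) = Cᵀ =
  [ 0.625750   0.276750   0.296750   0.172750]
  [ 0.008125   0.489125   0.021125   0.040625]
  [ 0.183250   0.242250   0.624250   0.177250]
  [ 0.162500   0.175500   0.422500   0.812500]
det(I−A) = Σ_j (I−A)_1j·C_1j = (0.90)(0.625750) + (-0.30)(0.008125) + (-0.35)(0.183250) + (-0.10)(0.162500) = 0.48035
(I − A)⁻¹ = adj(I−A) / det(I−A) ≈
  [   1.3027     0.5761     0.6178     0.3596]
  [   0.0169     1.0183     0.0440     0.0846]
  [   0.3815     0.5043     1.2996     0.3690]
  [   0.3383     0.3654     0.8796     1.6915]
Δx = (I − A)⁻¹ Δd with Δd having -20 in the Metals component and 0 elsewhere.
So Δx_3 = L_32 · (-20), where L_32 = adj(I−A)_32 / det(I−A) = 0.242250 / 0.48035.
Δx_3 = 0.242250 × (-20) / 0.48035 = -4.845 / 0.48035 ≈ -10.09.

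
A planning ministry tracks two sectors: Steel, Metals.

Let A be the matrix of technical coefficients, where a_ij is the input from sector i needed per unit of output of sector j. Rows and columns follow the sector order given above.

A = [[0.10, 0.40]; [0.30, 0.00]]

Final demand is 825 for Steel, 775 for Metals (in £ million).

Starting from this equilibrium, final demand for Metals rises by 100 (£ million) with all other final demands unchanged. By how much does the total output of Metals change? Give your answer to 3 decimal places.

I − A =
  [   0.90    -0.40]
  [  -0.30     1.00]
det(I−A) = (0.90)(1.00) − (-0.40)(-0.30) = 0.7800
adj(I−A) = [[1.00, 0.40], [0.30, 0.90]]
(I − A)⁻¹ = adj(I−A) / det(I−A) ≈
  [   1.2821     0.5128]
  [   0.3846     1.1538]
Δx = (I − A)⁻¹ Δd with Δd having +100 in the Metals component and 0 elsewhere.
So Δx_2 = L_22 · (+100), where L_22 = adj(I−A)_22 / det(I−A) = 0.90 / 0.7800.
Δx_2 = 0.90 × (+100) / 0.7800 = 90.00 / 0.7800 ≈ 115.385.

Δx_2 = 115.385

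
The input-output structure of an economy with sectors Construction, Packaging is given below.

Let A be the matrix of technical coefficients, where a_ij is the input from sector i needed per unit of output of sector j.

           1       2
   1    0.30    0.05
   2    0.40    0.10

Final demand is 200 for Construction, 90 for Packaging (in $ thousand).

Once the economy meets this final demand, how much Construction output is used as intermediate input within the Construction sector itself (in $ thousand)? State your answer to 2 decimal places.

I − A =
  [   0.70    -0.05]
  [  -0.40     0.90]
det(I−A) = (0.70)(0.90) − (-0.05)(-0.40) = 0.6100
adj(I−A) = [[0.90, 0.05], [0.40, 0.70]]
(I − A)⁻¹ = adj(I−A) / det(I−A) ≈
  [   1.4754     0.0820]
  [   0.6557     1.1475]
First solve x = (I − A)⁻¹ d = adj(I−A)·d / det(I−A); in particular x_1 = (0.90·200 + 0.05·90) / 0.6100 = 184.50 / 0.6100 ≈ 302.4590.
Intermediate flow from 1 to 1: z_11 = a_11 · x_1 = 0.30 × 184.50 / 0.6100 = 55.35 / 0.6100 ≈ 90.74.

z_11 = 90.74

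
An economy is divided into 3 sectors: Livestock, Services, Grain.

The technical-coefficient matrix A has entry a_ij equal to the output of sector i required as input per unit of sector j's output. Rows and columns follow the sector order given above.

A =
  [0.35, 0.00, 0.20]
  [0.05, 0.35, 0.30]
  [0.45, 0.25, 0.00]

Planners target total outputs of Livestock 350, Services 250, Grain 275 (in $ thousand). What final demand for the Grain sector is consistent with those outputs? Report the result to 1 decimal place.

I − A =
  [   0.65     0.00    -0.20]
  [  -0.05     0.65    -0.30]
  [  -0.45    -0.25     1.00]
d = (I − A) x:
  d_1 = (+0.65)·350 + (+0.00)·250 + (-0.20)·275 = 172.5
  d_2 = (-0.05)·350 + (+0.65)·250 + (-0.30)·275 = 62.5
  d_3 = (-0.45)·350 + (-0.25)·250 + (+1.00)·275 = 55.0

d_3 = 55.0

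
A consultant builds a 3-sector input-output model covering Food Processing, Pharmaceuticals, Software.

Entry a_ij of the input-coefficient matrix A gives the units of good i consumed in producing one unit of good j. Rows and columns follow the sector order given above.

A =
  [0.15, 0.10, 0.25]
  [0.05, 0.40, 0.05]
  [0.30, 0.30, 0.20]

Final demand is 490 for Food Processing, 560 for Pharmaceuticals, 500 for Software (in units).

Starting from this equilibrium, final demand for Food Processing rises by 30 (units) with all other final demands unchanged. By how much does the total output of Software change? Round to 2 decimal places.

I − A =
  [   0.85    -0.10    -0.25]
  [  -0.05     0.60    -0.05]
  [  -0.30    -0.30     0.80]
Cofactors of I−A, C_ij = (−1)^(i+j)·(minor ij) (rows/columns in the sector order above):
  C_11 = (0.60)(0.80) − (-0.05)(-0.30) = 0.4650
  C_12 = −[(-0.05)(0.80) − (-0.05)(-0.30)] = 0.0550
  C_13 = (-0.05)(-0.30) − (0.60)(-0.30) = 0.1950
  C_21 = −[(-0.10)(0.80) − (-0.25)(-0.30)] = 0.1550
  C_22 = (0.85)(0.80) − (-0.25)(-0.30) = 0.6050
  C_23 = −[(0.85)(-0.30) − (-0.10)(-0.30)] = 0.2850
  C_31 = (-0.10)(-0.05) − (-0.25)(0.60) = 0.1550
  C_32 = −[(0.85)(-0.05) − (-0.25)(-0.05)] = 0.0550
  C_33 = (0.85)(0.60) − (-0.10)(-0.05) = 0.5050
det(I−A) = Σ_j (I−A)_1j·C_1j = (0.85)(0.4650) + (-0.10)(0.0550) + (-0.25)(0.1950) = 0.3410
adj(I−A) = Cᵀ =
  [ 0.4650   0.1550   0.1550]
  [ 0.0550   0.6050   0.0550]
  [ 0.1950   0.2850   0.5050]
(I − A)⁻¹ = adj(I−A) / det(I−A) ≈
  [   1.3636     0.4545     0.4545]
  [   0.1613     1.7742     0.1613]
  [   0.5718     0.8358     1.4809]
Δx = (I − A)⁻¹ Δd with Δd having +30 in the Food Processing component and 0 elsewhere.
So Δx_3 = L_31 · (+30), where L_31 = adj(I−A)_31 / det(I−A) = 0.1950 / 0.3410.
Δx_3 = 0.1950 × (+30) / 0.3410 = 5.85 / 0.3410 ≈ 17.16.

Δx_3 = 17.16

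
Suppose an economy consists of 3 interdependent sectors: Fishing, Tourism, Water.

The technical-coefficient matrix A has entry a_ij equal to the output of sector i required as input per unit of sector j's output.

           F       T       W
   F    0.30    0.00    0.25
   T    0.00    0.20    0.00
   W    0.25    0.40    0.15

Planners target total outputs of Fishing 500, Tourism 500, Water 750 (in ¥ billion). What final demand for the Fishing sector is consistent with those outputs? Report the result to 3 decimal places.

d_F = 162.500

I − A =
  [   0.70     0.00    -0.25]
  [   0.00     0.80     0.00]
  [  -0.25    -0.40     0.85]
d = (I − A) x:
  d_F = (+0.70)·500 + (+0.00)·500 + (-0.25)·750 = 162.500
  d_T = (+0.00)·500 + (+0.80)·500 + (+0.00)·750 = 400.000
  d_W = (-0.25)·500 + (-0.40)·500 + (+0.85)·750 = 312.500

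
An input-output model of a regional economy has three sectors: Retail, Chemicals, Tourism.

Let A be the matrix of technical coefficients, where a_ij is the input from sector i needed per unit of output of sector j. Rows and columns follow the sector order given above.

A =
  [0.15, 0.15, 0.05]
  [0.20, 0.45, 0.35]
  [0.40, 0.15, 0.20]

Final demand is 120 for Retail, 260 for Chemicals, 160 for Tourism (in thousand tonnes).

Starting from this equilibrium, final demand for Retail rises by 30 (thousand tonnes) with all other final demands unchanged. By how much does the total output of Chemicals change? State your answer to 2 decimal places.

I − A =
  [   0.85    -0.15    -0.05]
  [  -0.20     0.55    -0.35]
  [  -0.40    -0.15     0.80]
Cofactors of I−A, C_ij = (−1)^(i+j)·(minor ij) (rows/columns in the sector order above):
  C_11 = (0.55)(0.80) − (-0.35)(-0.15) = 0.3875
  C_12 = −[(-0.20)(0.80) − (-0.35)(-0.40)] = 0.3000
  C_13 = (-0.20)(-0.15) − (0.55)(-0.40) = 0.2500
  C_21 = −[(-0.15)(0.80) − (-0.05)(-0.15)] = 0.1275
  C_22 = (0.85)(0.80) − (-0.05)(-0.40) = 0.6600
  C_23 = −[(0.85)(-0.15) − (-0.15)(-0.40)] = 0.1875
  C_31 = (-0.15)(-0.35) − (-0.05)(0.55) = 0.0800
  C_32 = −[(0.85)(-0.35) − (-0.05)(-0.20)] = 0.3075
  C_33 = (0.85)(0.55) − (-0.15)(-0.20) = 0.4375
det(I−A) = Σ_j (I−A)_1j·C_1j = (0.85)(0.3875) + (-0.15)(0.3000) + (-0.05)(0.2500) = 0.271875
adj(I−A) = Cᵀ =
  [ 0.3875   0.1275   0.0800]
  [ 0.3000   0.6600   0.3075]
  [ 0.2500   0.1875   0.4375]
(I − A)⁻¹ = adj(I−A) / det(I−A) ≈
  [   1.4253     0.4690     0.2943]
  [   1.1034     2.4276     1.1310]
  [   0.9195     0.6897     1.6092]
Δx = (I − A)⁻¹ Δd with Δd having +30 in the Retail component and 0 elsewhere.
So Δx_2 = L_21 · (+30), where L_21 = adj(I−A)_21 / det(I−A) = 0.3000 / 0.271875.
Δx_2 = 0.3000 × (+30) / 0.271875 = 9.00 / 0.271875 ≈ 33.10.

Δx_2 = 33.10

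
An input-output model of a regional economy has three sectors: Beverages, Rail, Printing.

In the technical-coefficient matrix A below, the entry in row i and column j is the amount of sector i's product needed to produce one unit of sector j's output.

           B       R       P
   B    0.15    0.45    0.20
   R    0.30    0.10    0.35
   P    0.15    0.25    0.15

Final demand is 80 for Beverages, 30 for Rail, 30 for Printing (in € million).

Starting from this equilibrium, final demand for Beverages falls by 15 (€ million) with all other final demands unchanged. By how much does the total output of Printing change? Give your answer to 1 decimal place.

Δx_P = -8.0

I − A =
  [   0.85    -0.45    -0.20]
  [  -0.30     0.90    -0.35]
  [  -0.15    -0.25     0.85]
Cofactors of I−A, C_ij = (−1)^(i+j)·(minor ij) (rows/columns in the sector order above):
  C_11 = (0.90)(0.85) − (-0.35)(-0.25) = 0.6775
  C_12 = −[(-0.30)(0.85) − (-0.35)(-0.15)] = 0.3075
  C_13 = (-0.30)(-0.25) − (0.90)(-0.15) = 0.2100
  C_21 = −[(-0.45)(0.85) − (-0.20)(-0.25)] = 0.4325
  C_22 = (0.85)(0.85) − (-0.20)(-0.15) = 0.6925
  C_23 = −[(0.85)(-0.25) − (-0.45)(-0.15)] = 0.2800
  C_31 = (-0.45)(-0.35) − (-0.20)(0.90) = 0.3375
  C_32 = −[(0.85)(-0.35) − (-0.20)(-0.30)] = 0.3575
  C_33 = (0.85)(0.90) − (-0.45)(-0.30) = 0.6300
det(I−A) = Σ_j (I−A)_1j·C_1j = (0.85)(0.6775) + (-0.45)(0.3075) + (-0.20)(0.2100) = 0.3955
adj(I−A) = Cᵀ =
  [ 0.6775   0.4325   0.3375]
  [ 0.3075   0.6925   0.3575]
  [ 0.2100   0.2800   0.6300]
(I − A)⁻¹ = adj(I−A) / det(I−A) ≈
  [   1.7130     1.0936     0.8534]
  [   0.7775     1.7509     0.9039]
  [   0.5310     0.7080     1.5929]
Δx = (I − A)⁻¹ Δd with Δd having -15 in the Beverages component and 0 elsewhere.
So Δx_P = L_PB · (-15), where L_PB = adj(I−A)_PB / det(I−A) = 0.2100 / 0.3955.
Δx_P = 0.2100 × (-15) / 0.3955 = -3.15 / 0.3955 ≈ -8.0.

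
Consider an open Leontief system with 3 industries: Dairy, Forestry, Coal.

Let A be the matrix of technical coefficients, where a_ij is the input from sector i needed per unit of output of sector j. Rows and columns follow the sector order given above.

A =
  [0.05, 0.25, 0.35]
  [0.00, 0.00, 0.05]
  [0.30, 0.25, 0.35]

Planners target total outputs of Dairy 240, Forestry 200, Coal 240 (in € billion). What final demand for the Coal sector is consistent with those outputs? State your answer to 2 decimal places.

I − A =
  [   0.95    -0.25    -0.35]
  [   0.00     1.00    -0.05]
  [  -0.30    -0.25     0.65]
d = (I − A) x:
  d_D = (+0.95)·240 + (-0.25)·200 + (-0.35)·240 = 94.00
  d_F = (+0.00)·240 + (+1.00)·200 + (-0.05)·240 = 188.00
  d_C = (-0.30)·240 + (-0.25)·200 + (+0.65)·240 = 34.00

d_C = 34.00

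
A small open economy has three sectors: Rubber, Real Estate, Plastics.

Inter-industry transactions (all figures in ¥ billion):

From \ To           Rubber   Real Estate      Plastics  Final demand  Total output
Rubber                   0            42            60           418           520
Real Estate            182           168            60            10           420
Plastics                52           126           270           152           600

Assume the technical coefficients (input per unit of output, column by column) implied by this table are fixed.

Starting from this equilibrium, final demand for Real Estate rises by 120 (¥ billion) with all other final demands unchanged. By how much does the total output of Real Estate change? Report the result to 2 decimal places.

Technical coefficients a_ij = z_ij / X_j:
  a_11 = 0/520 = 0.00, a_21 = 182/520 = 0.35, a_31 = 52/520 = 0.10
  a_12 = 42/420 = 0.10, a_22 = 168/420 = 0.40, a_32 = 126/420 = 0.30
  a_13 = 60/600 = 0.10, a_23 = 60/600 = 0.10, a_33 = 270/600 = 0.45
I − A =
  [   1.00    -0.10    -0.10]
  [  -0.35     0.60    -0.10]
  [  -0.10    -0.30     0.55]
Cofactors of I−A, C_ij = (−1)^(i+j)·(minor ij) (rows/columns in the sector order above):
  C_11 = (0.60)(0.55) − (-0.10)(-0.30) = 0.3000
  C_12 = −[(-0.35)(0.55) − (-0.10)(-0.10)] = 0.2025
  C_13 = (-0.35)(-0.30) − (0.60)(-0.10) = 0.1650
  C_21 = −[(-0.10)(0.55) − (-0.10)(-0.30)] = 0.0850
  C_22 = (1.00)(0.55) − (-0.10)(-0.10) = 0.5400
  C_23 = −[(1.00)(-0.30) − (-0.10)(-0.10)] = 0.3100
  C_31 = (-0.10)(-0.10) − (-0.10)(0.60) = 0.0700
  C_32 = −[(1.00)(-0.10) − (-0.10)(-0.35)] = 0.1350
  C_33 = (1.00)(0.60) − (-0.10)(-0.35) = 0.5650
det(I−A) = Σ_j (I−A)_1j·C_1j = (1.00)(0.3000) + (-0.10)(0.2025) + (-0.10)(0.1650) = 0.26325
adj(I−A) = Cᵀ =
  [ 0.3000   0.0850   0.0700]
  [ 0.2025   0.5400   0.1350]
  [ 0.1650   0.3100   0.5650]
(I − A)⁻¹ = adj(I−A) / det(I−A) ≈
  [   1.1396     0.3229     0.2659]
  [   0.7692     2.0513     0.5128]
  [   0.6268     1.1776     2.1462]
Δx = (I − A)⁻¹ Δd with Δd having +120 in the Real Estate component and 0 elsewhere.
So Δx_2 = L_22 · (+120), where L_22 = adj(I−A)_22 / det(I−A) = 0.5400 / 0.26325.
Δx_2 = 0.5400 × (+120) / 0.26325 = 64.80 / 0.26325 ≈ 246.15.

Δx_2 = 246.15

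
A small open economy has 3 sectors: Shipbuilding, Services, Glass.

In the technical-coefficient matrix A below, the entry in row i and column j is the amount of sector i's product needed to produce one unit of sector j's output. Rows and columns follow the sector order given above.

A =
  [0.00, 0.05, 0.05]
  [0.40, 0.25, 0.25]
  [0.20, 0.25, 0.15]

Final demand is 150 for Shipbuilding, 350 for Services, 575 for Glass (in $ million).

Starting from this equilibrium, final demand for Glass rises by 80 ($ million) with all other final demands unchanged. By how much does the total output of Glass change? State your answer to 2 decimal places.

Δx_3 = 107.55

I − A =
  [   1.00    -0.05    -0.05]
  [  -0.40     0.75    -0.25]
  [  -0.20    -0.25     0.85]
Cofactors of I−A, C_ij = (−1)^(i+j)·(minor ij) (rows/columns in the sector order above):
  C_11 = (0.75)(0.85) − (-0.25)(-0.25) = 0.5750
  C_12 = −[(-0.40)(0.85) − (-0.25)(-0.20)] = 0.3900
  C_13 = (-0.40)(-0.25) − (0.75)(-0.20) = 0.2500
  C_21 = −[(-0.05)(0.85) − (-0.05)(-0.25)] = 0.0550
  C_22 = (1.00)(0.85) − (-0.05)(-0.20) = 0.8400
  C_23 = −[(1.00)(-0.25) − (-0.05)(-0.20)] = 0.2600
  C_31 = (-0.05)(-0.25) − (-0.05)(0.75) = 0.0500
  C_32 = −[(1.00)(-0.25) − (-0.05)(-0.40)] = 0.2700
  C_33 = (1.00)(0.75) − (-0.05)(-0.40) = 0.7300
det(I−A) = Σ_j (I−A)_1j·C_1j = (1.00)(0.5750) + (-0.05)(0.3900) + (-0.05)(0.2500) = 0.5430
adj(I−A) = Cᵀ =
  [ 0.5750   0.0550   0.0500]
  [ 0.3900   0.8400   0.2700]
  [ 0.2500   0.2600   0.7300]
(I − A)⁻¹ = adj(I−A) / det(I−A) ≈
  [   1.0589     0.1013     0.0921]
  [   0.7182     1.5470     0.4972]
  [   0.4604     0.4788     1.3444]
Δx = (I − A)⁻¹ Δd with Δd having +80 in the Glass component and 0 elsewhere.
So Δx_3 = L_33 · (+80), where L_33 = adj(I−A)_33 / det(I−A) = 0.7300 / 0.5430.
Δx_3 = 0.7300 × (+80) / 0.5430 = 58.40 / 0.5430 ≈ 107.55.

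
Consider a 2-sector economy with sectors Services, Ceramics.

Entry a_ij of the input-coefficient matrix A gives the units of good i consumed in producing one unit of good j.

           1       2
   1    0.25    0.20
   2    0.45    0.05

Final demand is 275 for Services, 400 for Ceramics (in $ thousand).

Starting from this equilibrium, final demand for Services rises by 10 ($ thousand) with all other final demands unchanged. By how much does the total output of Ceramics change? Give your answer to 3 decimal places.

Δx_2 = 7.229

I − A =
  [   0.75    -0.20]
  [  -0.45     0.95]
det(I−A) = (0.75)(0.95) − (-0.20)(-0.45) = 0.6225
adj(I−A) = [[0.95, 0.20], [0.45, 0.75]]
(I − A)⁻¹ = adj(I−A) / det(I−A) ≈
  [   1.5261     0.3213]
  [   0.7229     1.2048]
Δx = (I − A)⁻¹ Δd with Δd having +10 in the Services component and 0 elsewhere.
So Δx_2 = L_21 · (+10), where L_21 = adj(I−A)_21 / det(I−A) = 0.45 / 0.6225.
Δx_2 = 0.45 × (+10) / 0.6225 = 4.50 / 0.6225 ≈ 7.229.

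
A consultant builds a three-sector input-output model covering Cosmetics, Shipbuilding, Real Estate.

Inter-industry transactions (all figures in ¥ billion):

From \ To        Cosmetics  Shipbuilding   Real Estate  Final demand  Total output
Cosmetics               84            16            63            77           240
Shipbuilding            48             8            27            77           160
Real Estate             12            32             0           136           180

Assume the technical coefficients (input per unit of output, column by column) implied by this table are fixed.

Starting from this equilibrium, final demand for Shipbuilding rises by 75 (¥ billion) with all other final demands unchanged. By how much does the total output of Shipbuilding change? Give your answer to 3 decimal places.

Δx_2 = 86.783

Technical coefficients a_ij = z_ij / X_j:
  a_11 = 84/240 = 0.35, a_21 = 48/240 = 0.20, a_31 = 12/240 = 0.05
  a_12 = 16/160 = 0.10, a_22 = 8/160 = 0.05, a_32 = 32/160 = 0.20
  a_13 = 63/180 = 0.35, a_23 = 27/180 = 0.15, a_33 = 0/180 = 0.00
I − A =
  [   0.65    -0.10    -0.35]
  [  -0.20     0.95    -0.15]
  [  -0.05    -0.20     1.00]
Cofactors of I−A, C_ij = (−1)^(i+j)·(minor ij) (rows/columns in the sector order above):
  C_11 = (0.95)(1.00) − (-0.15)(-0.20) = 0.9200
  C_12 = −[(-0.20)(1.00) − (-0.15)(-0.05)] = 0.2075
  C_13 = (-0.20)(-0.20) − (0.95)(-0.05) = 0.0875
  C_21 = −[(-0.10)(1.00) − (-0.35)(-0.20)] = 0.1700
  C_22 = (0.65)(1.00) − (-0.35)(-0.05) = 0.6325
  C_23 = −[(0.65)(-0.20) − (-0.10)(-0.05)] = 0.1350
  C_31 = (-0.10)(-0.15) − (-0.35)(0.95) = 0.3475
  C_32 = −[(0.65)(-0.15) − (-0.35)(-0.20)] = 0.1675
  C_33 = (0.65)(0.95) − (-0.10)(-0.20) = 0.5975
det(I−A) = Σ_j (I−A)_1j·C_1j = (0.65)(0.9200) + (-0.10)(0.2075) + (-0.35)(0.0875) = 0.546625
adj(I−A) = Cᵀ =
  [ 0.9200   0.1700   0.3475]
  [ 0.2075   0.6325   0.1675]
  [ 0.0875   0.1350   0.5975]
(I − A)⁻¹ = adj(I−A) / det(I−A) ≈
  [   1.6831     0.3110     0.6357]
  [   0.3796     1.1571     0.3064]
  [   0.1601     0.2470     1.0931]
Δx = (I − A)⁻¹ Δd with Δd having +75 in the Shipbuilding component and 0 elsewhere.
So Δx_2 = L_22 · (+75), where L_22 = adj(I−A)_22 / det(I−A) = 0.6325 / 0.546625.
Δx_2 = 0.6325 × (+75) / 0.546625 = 47.4375 / 0.546625 ≈ 86.783.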